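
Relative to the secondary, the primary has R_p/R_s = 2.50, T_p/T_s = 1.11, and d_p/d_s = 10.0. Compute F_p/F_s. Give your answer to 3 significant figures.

L_p/L_s = (R_p/R_s)²(T_p/T_s)⁴ = (2.50)² × (1.11)⁴ = 9.488.
F_p/F_s = (L_p/L_s)/(d_p/d_s)² = 9.488 / (10.0)² = 0.09488.

0.0949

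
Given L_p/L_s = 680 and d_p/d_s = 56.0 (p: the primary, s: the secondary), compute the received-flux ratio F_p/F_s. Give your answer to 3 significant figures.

F = L/(4πd²), so F_p/F_s = (L_p/L_s) / (d_p/d_s)²
= 680 / (56.0)² = 680 / 3136 = 0.2168.

0.217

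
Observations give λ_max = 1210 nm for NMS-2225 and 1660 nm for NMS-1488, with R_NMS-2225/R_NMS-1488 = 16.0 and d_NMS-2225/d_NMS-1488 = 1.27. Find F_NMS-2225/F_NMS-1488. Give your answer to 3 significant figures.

562

Wien's law: T_NMS-2225/T_NMS-1488 = λ_NMS-1488/λ_NMS-2225 = 1660/1210 = 1.372.
L_NMS-2225/L_NMS-1488 = (R_NMS-2225/R_NMS-1488)²(T_NMS-2225/T_NMS-1488)⁴ = (16.0)²(1.372)⁴ = 906.8.
F_NMS-2225/F_NMS-1488 = (L_NMS-2225/L_NMS-1488)/(d_NMS-2225/d_NMS-1488)² = 906.8/(1.27)² = 562.2.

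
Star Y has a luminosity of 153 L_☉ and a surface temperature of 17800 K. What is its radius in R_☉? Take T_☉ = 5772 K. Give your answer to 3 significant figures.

R/R_☉ = √(L/L_☉) / (T/T_☉)² = √(153) / (3.084)²
       = 12.37 / 9.510 = 1.301.

1.30 R_☉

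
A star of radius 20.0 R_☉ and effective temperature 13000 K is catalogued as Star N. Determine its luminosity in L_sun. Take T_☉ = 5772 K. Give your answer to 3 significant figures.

1.03×10^4 L_sun

L/L_☉ = (R/R_☉)² (T/T_☉)⁴ = (20.0)² × (13000/5772)⁴
       = 400.0 × (2.252)⁴ = 400.0 × 25.73 = 1.029×10^4.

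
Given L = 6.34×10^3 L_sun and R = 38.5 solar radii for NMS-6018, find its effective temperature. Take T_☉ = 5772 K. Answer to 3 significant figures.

T/T_☉ = (L/L_☉)^(1/4) / (R/R_☉)^(1/2)
T = 5772 × (6.34×10^3)^(1/4) / √(38.5) = 5772 × 8.923 / 6.205 = 8301 K.

8.30×10^3 K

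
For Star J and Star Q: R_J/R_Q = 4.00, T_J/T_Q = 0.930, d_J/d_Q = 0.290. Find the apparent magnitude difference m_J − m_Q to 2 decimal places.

L_J/L_Q = (4.00)²(0.930)⁴ = 11.97.
F_J/F_Q = (L_J/L_Q)/(d_J/d_Q)² = 11.97/0.08410 = 142.3.
m_J − m_Q = −2.5 log₁₀(142.3) = -5.38.

-5.38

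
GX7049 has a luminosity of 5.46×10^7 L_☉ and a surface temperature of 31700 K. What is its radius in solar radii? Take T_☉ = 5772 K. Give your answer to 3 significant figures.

245 solar radii

R/R_☉ = √(L/L_☉) / (T/T_☉)² = √(5.46×10^7) / (5.492)²
       = 7389 / 30.16 = 245.0.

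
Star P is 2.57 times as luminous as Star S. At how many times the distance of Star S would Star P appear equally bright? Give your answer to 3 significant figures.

1.60

Equal flux requires L_P/d_P² = L_S/d_S², so d_P/d_S = √(L_P/L_S)
= √(2.57) = 1.603.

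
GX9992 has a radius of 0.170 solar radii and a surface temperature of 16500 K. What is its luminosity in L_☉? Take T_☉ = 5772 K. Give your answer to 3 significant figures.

1.93 L_☉

L/L_☉ = (R/R_☉)² (T/T_☉)⁴ = (0.170)² × (16500/5772)⁴
       = 0.02890 × (2.859)⁴ = 0.02890 × 66.78 = 1.930.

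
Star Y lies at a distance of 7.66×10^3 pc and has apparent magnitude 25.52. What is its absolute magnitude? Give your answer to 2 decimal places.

11.10

M = m − 5 log₁₀(d/10 pc) = 25.52 − 5 log₁₀(7.66×10^3/10)
  = 25.52 − 5 × 2.884 = 25.52 − 14.42 = 11.10.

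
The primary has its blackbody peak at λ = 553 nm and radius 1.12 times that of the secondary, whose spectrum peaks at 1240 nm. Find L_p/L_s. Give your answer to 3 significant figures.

Wien's law gives T ∝ 1/λ_max, so T_p/T_s = λ_s/λ_p = 1240/553 = 2.242.
Then L ∝ R²T⁴ gives L_p/L_s = (1.12)² × (2.242)⁴ = 1.254 × 25.28 = 31.71.

31.7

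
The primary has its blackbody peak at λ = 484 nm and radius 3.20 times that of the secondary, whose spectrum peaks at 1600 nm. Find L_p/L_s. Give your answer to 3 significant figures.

Wien's law gives T ∝ 1/λ_max, so T_p/T_s = λ_s/λ_p = 1600/484 = 3.306.
Then L ∝ R²T⁴ gives L_p/L_s = (3.20)² × (3.306)⁴ = 10.24 × 119.4 = 1223.

1.22×10^3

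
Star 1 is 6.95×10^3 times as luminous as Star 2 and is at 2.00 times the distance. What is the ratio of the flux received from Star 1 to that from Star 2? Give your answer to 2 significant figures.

1.7×10^3

F = L/(4πd²), so F_1/F_2 = (L_1/L_2) / (d_1/d_2)²
= 6.95×10^3 / (2.00)² = 6.95×10^3 / 4.000 = 1738.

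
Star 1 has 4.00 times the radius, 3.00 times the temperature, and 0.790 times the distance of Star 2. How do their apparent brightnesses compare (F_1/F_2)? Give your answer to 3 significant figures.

2.08×10^3

L_1/L_2 = (R_1/R_2)²(T_1/T_2)⁴ = (4.00)² × (3.00)⁴ = 1296.
F_1/F_2 = (L_1/L_2)/(d_1/d_2)² = 1296 / (0.790)² = 2077.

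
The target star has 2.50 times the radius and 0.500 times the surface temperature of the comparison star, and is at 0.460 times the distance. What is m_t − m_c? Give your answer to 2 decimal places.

L_t/L_c = (2.50)²(0.500)⁴ = 0.3906.
F_t/F_c = (L_t/L_c)/(d_t/d_c)² = 0.3906/0.2116 = 1.846.
m_t − m_c = −2.5 log₁₀(1.846) = -0.67.

-0.67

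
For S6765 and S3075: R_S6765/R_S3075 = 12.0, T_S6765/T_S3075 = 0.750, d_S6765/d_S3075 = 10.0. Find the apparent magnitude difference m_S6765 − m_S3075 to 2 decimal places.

0.85

L_S6765/L_S3075 = (12.0)²(0.750)⁴ = 45.56.
F_S6765/F_S3075 = (L_S6765/L_S3075)/(d_S6765/d_S3075)² = 45.56/100.0 = 0.4556.
m_S6765 − m_S3075 = −2.5 log₁₀(0.4556) = 0.85.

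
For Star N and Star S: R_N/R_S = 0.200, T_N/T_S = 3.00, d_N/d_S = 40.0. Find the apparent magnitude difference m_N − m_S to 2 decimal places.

6.73

L_N/L_S = (0.200)²(3.00)⁴ = 3.240.
F_N/F_S = (L_N/L_S)/(d_N/d_S)² = 3.240/1600 = 0.002025.
m_N − m_S = −2.5 log₁₀(0.002025) = 6.73.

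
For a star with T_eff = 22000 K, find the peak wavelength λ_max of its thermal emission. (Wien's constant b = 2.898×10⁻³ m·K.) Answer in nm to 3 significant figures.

λ_max = b/T = 2.898×10⁻³ / 22000 = 1.32×10^-7 m = 131.7 nm.

132 nm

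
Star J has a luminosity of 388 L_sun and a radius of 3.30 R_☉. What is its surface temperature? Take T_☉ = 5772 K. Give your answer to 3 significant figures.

T/T_☉ = (L/L_☉)^(1/4) / (R/R_☉)^(1/2)
T = 5772 × (388)^(1/4) / √(3.30) = 5772 × 4.438 / 1.817 = 1.410×10^4 K.

1.41×10^4 K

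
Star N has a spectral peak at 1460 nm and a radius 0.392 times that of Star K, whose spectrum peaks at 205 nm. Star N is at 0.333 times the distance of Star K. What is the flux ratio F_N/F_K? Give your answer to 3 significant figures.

Wien's law: T_N/T_K = λ_K/λ_N = 205/1460 = 0.1404.
L_N/L_K = (R_N/R_K)²(T_N/T_K)⁴ = (0.392)²(0.1404)⁴ = 5.973×10^-5.
F_N/F_K = (L_N/L_K)/(d_N/d_K)² = 5.973×10^-5/(0.333)² = 5.386×10^-4.

5.39×10^-4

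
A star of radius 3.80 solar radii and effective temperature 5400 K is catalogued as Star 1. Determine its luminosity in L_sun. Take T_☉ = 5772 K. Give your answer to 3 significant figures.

L/L_☉ = (R/R_☉)² (T/T_☉)⁴ = (3.80)² × (5400/5772)⁴
       = 14.44 × (0.9356)⁴ = 14.44 × 0.7661 = 11.06.

11.1 L_sun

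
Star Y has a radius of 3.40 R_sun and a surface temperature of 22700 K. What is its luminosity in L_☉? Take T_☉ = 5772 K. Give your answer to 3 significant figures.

L/L_☉ = (R/R_☉)² (T/T_☉)⁴ = (3.40)² × (22700/5772)⁴
       = 11.56 × (3.933)⁴ = 11.56 × 239.2 = 2765.

2.77×10^3 L_☉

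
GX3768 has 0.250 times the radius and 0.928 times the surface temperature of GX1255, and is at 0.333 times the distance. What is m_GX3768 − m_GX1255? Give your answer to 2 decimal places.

L_GX3768/L_GX1255 = (0.250)²(0.928)⁴ = 0.04635.
F_GX3768/F_GX1255 = (L_GX3768/L_GX1255)/(d_GX3768/d_GX1255)² = 0.04635/0.1109 = 0.4180.
m_GX3768 − m_GX1255 = −2.5 log₁₀(0.4180) = 0.95.

0.95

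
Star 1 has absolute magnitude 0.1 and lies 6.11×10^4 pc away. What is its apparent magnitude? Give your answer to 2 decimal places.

19.03

m = M + 5 log₁₀(d/10 pc) = 0.1 + 5 log₁₀(6.11×10^4/10)
  = 0.1 + 5 × 3.786 = 0.1 + 18.93 = 19.03.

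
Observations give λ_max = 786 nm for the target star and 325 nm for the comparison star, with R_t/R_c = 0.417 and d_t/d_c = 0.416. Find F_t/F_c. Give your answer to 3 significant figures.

Wien's law: T_t/T_c = λ_c/λ_t = 325/786 = 0.4135.
L_t/L_c = (R_t/R_c)²(T_t/T_c)⁴ = (0.417)²(0.4135)⁴ = 0.005083.
F_t/F_c = (L_t/L_c)/(d_t/d_c)² = 0.005083/(0.416)² = 0.02937.

0.0294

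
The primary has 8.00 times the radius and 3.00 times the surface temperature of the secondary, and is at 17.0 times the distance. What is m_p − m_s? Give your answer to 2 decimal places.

L_p/L_s = (8.00)²(3.00)⁴ = 5184.
F_p/F_s = (L_p/L_s)/(d_p/d_s)² = 5184/289.0 = 17.94.
m_p − m_s = −2.5 log₁₀(17.94) = -3.13.

-3.13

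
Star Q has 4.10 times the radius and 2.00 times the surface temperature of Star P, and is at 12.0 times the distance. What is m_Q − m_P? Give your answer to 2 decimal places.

-0.68

L_Q/L_P = (4.10)²(2.00)⁴ = 269.0.
F_Q/F_P = (L_Q/L_P)/(d_Q/d_P)² = 269.0/144.0 = 1.868.
m_Q − m_P = −2.5 log₁₀(1.868) = -0.68.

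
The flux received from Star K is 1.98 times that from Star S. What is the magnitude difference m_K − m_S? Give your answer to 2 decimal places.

-0.74

m_K − m_S = −2.5 log₁₀(F_K/F_S) = −2.5 log₁₀(1.98) = −2.5 × (0.297) = -0.742.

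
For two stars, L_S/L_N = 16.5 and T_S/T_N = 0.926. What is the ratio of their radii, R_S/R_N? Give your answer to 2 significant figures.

4.7

L ∝ R²T⁴ gives R ∝ √L / T², so
R_S/R_N = √(16.5) / (0.926)² = 4.062 / 0.8575 = 4.737.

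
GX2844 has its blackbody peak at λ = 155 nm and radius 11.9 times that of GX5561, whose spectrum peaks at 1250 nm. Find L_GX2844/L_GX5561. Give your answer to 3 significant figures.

5.99×10^5

Wien's law gives T ∝ 1/λ_max, so T_GX2844/T_GX5561 = λ_GX5561/λ_GX2844 = 1250/155 = 8.065.
Then L ∝ R²T⁴ gives L_GX2844/L_GX5561 = (11.9)² × (8.065)⁴ = 141.6 × 4230 = 5.990×10^5.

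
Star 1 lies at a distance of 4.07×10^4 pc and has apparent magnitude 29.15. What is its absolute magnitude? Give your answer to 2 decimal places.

M = m − 5 log₁₀(d/10 pc) = 29.15 − 5 log₁₀(4.07×10^4/10)
  = 29.15 − 5 × 3.610 = 29.15 − 18.05 = 11.10.

11.10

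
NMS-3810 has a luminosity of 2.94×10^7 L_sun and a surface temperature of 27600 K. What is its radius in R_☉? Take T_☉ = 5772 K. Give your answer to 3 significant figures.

237 R_☉

R/R_☉ = √(L/L_☉) / (T/T_☉)² = √(2.94×10^7) / (4.782)²
       = 5422 / 22.86 = 237.1.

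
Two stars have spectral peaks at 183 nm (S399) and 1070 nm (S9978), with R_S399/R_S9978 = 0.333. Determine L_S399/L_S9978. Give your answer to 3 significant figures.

Wien's law gives T ∝ 1/λ_max, so T_S399/T_S9978 = λ_S9978/λ_S399 = 1070/183 = 5.847.
Then L ∝ R²T⁴ gives L_S399/L_S9978 = (0.333)² × (5.847)⁴ = 0.1109 × 1169 = 129.6.

130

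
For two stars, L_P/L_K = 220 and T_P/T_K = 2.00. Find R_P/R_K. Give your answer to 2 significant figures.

L ∝ R²T⁴ gives R ∝ √L / T², so
R_P/R_K = √(220) / (2.00)² = 14.83 / 4.000 = 3.708.

3.7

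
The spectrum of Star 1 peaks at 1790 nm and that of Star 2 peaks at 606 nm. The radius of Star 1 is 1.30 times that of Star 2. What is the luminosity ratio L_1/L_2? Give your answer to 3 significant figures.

0.0222

Wien's law gives T ∝ 1/λ_max, so T_1/T_2 = λ_2/λ_1 = 606/1790 = 0.3385.
Then L ∝ R²T⁴ gives L_1/L_2 = (1.30)² × (0.3385)⁴ = 1.690 × 0.01314 = 0.02220.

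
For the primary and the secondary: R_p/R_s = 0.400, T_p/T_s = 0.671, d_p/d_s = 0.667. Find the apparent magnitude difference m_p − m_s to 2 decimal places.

L_p/L_s = (0.400)²(0.671)⁴ = 0.03243.
F_p/F_s = (L_p/L_s)/(d_p/d_s)² = 0.03243/0.4449 = 0.07291.
m_p − m_s = −2.5 log₁₀(0.07291) = 2.84.

2.84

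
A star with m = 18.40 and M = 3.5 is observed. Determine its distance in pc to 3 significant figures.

m − M = 5 log₁₀(d/10 pc)
18.40 − (3.5) = 14.90 = 5 log₁₀(d/10)
d = 10 × 10^(14.90/5) = 10 × 10^2.980 = 9550 pc.

9.55×10^3 pc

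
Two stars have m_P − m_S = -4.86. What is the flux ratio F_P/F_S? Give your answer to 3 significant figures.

F_P/F_S = 10^(−(m_P − m_S)/2.5) = 10^(4.86/2.5) = 10^1.944 = 87.90.

87.9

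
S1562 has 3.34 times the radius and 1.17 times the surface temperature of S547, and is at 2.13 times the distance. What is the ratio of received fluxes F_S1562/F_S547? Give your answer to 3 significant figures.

L_S1562/L_S547 = (R_S1562/R_S547)²(T_S1562/T_S547)⁴ = (3.34)² × (1.17)⁴ = 20.90.
F_S1562/F_S547 = (L_S1562/L_S547)/(d_S1562/d_S547)² = 20.90 / (2.13)² = 4.608.

4.61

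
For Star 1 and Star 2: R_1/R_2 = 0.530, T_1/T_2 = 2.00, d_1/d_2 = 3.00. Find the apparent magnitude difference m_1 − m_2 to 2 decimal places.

L_1/L_2 = (0.530)²(2.00)⁴ = 4.494.
F_1/F_2 = (L_1/L_2)/(d_1/d_2)² = 4.494/9.000 = 0.4994.
m_1 − m_2 = −2.5 log₁₀(0.4994) = 0.75.

0.75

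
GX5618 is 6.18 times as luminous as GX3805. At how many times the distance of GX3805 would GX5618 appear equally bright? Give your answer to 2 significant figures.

Equal flux requires L_GX5618/d_GX5618² = L_GX3805/d_GX3805², so d_GX5618/d_GX3805 = √(L_GX5618/L_GX3805)
= √(6.18) = 2.486.

2.5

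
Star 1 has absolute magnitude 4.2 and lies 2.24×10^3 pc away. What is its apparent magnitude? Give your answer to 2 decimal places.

m = M + 5 log₁₀(d/10 pc) = 4.2 + 5 log₁₀(2.24×10^3/10)
  = 4.2 + 5 × 2.350 = 4.2 + 11.75 = 15.95.

15.95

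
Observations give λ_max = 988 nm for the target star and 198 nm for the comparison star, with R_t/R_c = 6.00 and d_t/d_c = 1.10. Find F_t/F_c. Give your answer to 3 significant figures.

0.0480

Wien's law: T_t/T_c = λ_c/λ_t = 198/988 = 0.2004.
L_t/L_c = (R_t/R_c)²(T_t/T_c)⁴ = (6.00)²(0.2004)⁴ = 0.05807.
F_t/F_c = (L_t/L_c)/(d_t/d_c)² = 0.05807/(1.10)² = 0.04799.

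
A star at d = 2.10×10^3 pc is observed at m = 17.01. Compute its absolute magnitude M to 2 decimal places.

M = m − 5 log₁₀(d/10 pc) = 17.01 − 5 log₁₀(2.10×10^3/10)
  = 17.01 − 5 × 2.322 = 17.01 − 11.61 = 5.40.

5.40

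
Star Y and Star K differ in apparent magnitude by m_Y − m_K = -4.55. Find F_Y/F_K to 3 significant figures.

F_Y/F_K = 10^(−(m_Y − m_K)/2.5) = 10^(4.55/2.5) = 10^1.820 = 66.07.

66.1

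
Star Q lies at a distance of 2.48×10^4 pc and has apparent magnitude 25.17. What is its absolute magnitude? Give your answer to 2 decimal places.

8.20

M = m − 5 log₁₀(d/10 pc) = 25.17 − 5 log₁₀(2.48×10^4/10)
  = 25.17 − 5 × 3.394 = 25.17 − 16.97 = 8.20.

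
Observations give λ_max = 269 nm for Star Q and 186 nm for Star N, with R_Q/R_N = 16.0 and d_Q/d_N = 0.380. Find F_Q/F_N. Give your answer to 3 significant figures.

405

Wien's law: T_Q/T_N = λ_N/λ_Q = 186/269 = 0.6914.
L_Q/L_N = (R_Q/R_N)²(T_Q/T_N)⁴ = (16.0)²(0.6914)⁴ = 58.52.
F_Q/F_N = (L_Q/L_N)/(d_Q/d_N)² = 58.52/(0.380)² = 405.2.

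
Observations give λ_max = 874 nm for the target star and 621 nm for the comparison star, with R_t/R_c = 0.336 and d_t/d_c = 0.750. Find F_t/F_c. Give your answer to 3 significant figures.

Wien's law: T_t/T_c = λ_c/λ_t = 621/874 = 0.7105.
L_t/L_c = (R_t/R_c)²(T_t/T_c)⁴ = (0.336)²(0.7105)⁴ = 0.02877.
F_t/F_c = (L_t/L_c)/(d_t/d_c)² = 0.02877/(0.750)² = 0.05115.

0.0512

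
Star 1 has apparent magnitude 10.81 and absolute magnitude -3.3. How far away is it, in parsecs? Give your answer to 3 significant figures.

m − M = 5 log₁₀(d/10 pc)
10.81 − (-3.3) = 14.11 = 5 log₁₀(d/10)
d = 10 × 10^(14.11/5) = 10 × 10^2.822 = 6637 pc.

6.64×10^3 pc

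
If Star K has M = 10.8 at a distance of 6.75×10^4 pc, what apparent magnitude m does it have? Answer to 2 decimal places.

m = M + 5 log₁₀(d/10 pc) = 10.8 + 5 log₁₀(6.75×10^4/10)
  = 10.8 + 5 × 3.829 = 10.8 + 19.15 = 29.95.

29.95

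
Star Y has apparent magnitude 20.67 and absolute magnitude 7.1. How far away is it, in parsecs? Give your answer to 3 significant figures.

m − M = 5 log₁₀(d/10 pc)
20.67 − (7.1) = 13.57 = 5 log₁₀(d/10)
d = 10 × 10^(13.57/5) = 10 × 10^2.714 = 5176 pc.

5.18×10^3 pc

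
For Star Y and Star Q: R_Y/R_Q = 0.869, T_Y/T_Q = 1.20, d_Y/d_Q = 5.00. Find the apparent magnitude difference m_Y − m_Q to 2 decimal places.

3.01

L_Y/L_Q = (0.869)²(1.20)⁴ = 1.566.
F_Y/F_Q = (L_Y/L_Q)/(d_Y/d_Q)² = 1.566/25.00 = 0.06264.
m_Y − m_Q = −2.5 log₁₀(0.06264) = 3.01.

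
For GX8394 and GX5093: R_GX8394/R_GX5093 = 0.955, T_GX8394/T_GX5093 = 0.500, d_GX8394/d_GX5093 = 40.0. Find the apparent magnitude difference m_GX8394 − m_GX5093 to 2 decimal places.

L_GX8394/L_GX5093 = (0.955)²(0.500)⁴ = 0.05700.
F_GX8394/F_GX5093 = (L_GX8394/L_GX5093)/(d_GX8394/d_GX5093)² = 0.05700/1600 = 3.563×10^-5.
m_GX8394 − m_GX5093 = −2.5 log₁₀(3.563×10^-5) = 11.12.

11.12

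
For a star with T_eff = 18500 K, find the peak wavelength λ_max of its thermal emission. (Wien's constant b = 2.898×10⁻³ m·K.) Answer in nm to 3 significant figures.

λ_max = b/T = 2.898×10⁻³ / 18500 = 1.57×10^-7 m = 156.6 nm.

157 nm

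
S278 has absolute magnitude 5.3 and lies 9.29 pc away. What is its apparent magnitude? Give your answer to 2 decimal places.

5.14

m = M + 5 log₁₀(d/10 pc) = 5.3 + 5 log₁₀(9.29/10)
  = 5.3 + 5 × -0.032 = 5.3 + -0.16 = 5.14.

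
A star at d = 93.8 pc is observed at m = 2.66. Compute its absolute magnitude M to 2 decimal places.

M = m − 5 log₁₀(d/10 pc) = 2.66 − 5 log₁₀(93.8/10)
  = 2.66 − 5 × 0.972 = 2.66 − 4.86 = -2.20.

-2.20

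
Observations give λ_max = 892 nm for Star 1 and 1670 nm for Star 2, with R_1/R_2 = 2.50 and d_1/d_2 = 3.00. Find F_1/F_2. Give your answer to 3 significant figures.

Wien's law: T_1/T_2 = λ_2/λ_1 = 1670/892 = 1.872.
L_1/L_2 = (R_1/R_2)²(T_1/T_2)⁴ = (2.50)²(1.872)⁴ = 76.79.
F_1/F_2 = (L_1/L_2)/(d_1/d_2)² = 76.79/(3.00)² = 8.532.

8.53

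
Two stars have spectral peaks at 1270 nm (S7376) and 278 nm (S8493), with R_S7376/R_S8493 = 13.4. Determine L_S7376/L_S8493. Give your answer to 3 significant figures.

Wien's law gives T ∝ 1/λ_max, so T_S7376/T_S8493 = λ_S8493/λ_S7376 = 278/1270 = 0.2189.
Then L ∝ R²T⁴ gives L_S7376/L_S8493 = (13.4)² × (0.2189)⁴ = 179.6 × 0.002296 = 0.4123.

0.412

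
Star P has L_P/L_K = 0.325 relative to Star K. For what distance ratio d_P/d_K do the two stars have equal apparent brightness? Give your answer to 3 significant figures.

Equal flux requires L_P/d_P² = L_K/d_K², so d_P/d_K = √(L_P/L_K)
= √(0.325) = 0.5701.

0.570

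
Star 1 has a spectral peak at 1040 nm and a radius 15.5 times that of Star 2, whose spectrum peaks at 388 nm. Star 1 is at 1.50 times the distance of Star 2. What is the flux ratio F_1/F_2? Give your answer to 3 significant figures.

Wien's law: T_1/T_2 = λ_2/λ_1 = 388/1040 = 0.3731.
L_1/L_2 = (R_1/R_2)²(T_1/T_2)⁴ = (15.5)²(0.3731)⁴ = 4.654.
F_1/F_2 = (L_1/L_2)/(d_1/d_2)² = 4.654/(1.50)² = 2.069.

2.07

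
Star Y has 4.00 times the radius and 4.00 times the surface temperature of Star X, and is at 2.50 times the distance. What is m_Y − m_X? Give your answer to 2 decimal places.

L_Y/L_X = (4.00)²(4.00)⁴ = 4096.
F_Y/F_X = (L_Y/L_X)/(d_Y/d_X)² = 4096/6.250 = 655.4.
m_Y − m_X = −2.5 log₁₀(655.4) = -7.04.

-7.04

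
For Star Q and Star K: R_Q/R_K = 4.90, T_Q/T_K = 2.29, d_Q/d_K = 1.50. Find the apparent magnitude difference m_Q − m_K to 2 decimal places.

-6.17

L_Q/L_K = (4.90)²(2.29)⁴ = 660.3.
F_Q/F_K = (L_Q/L_K)/(d_Q/d_K)² = 660.3/2.250 = 293.5.
m_Q − m_K = −2.5 log₁₀(293.5) = -6.17.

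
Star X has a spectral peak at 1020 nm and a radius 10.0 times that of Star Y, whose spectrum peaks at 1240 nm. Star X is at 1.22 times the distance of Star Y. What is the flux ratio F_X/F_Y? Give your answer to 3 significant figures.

147

Wien's law: T_X/T_Y = λ_Y/λ_X = 1240/1020 = 1.216.
L_X/L_Y = (R_X/R_Y)²(T_X/T_Y)⁴ = (10.0)²(1.216)⁴ = 218.4.
F_X/F_Y = (L_X/L_Y)/(d_X/d_Y)² = 218.4/(1.22)² = 146.7.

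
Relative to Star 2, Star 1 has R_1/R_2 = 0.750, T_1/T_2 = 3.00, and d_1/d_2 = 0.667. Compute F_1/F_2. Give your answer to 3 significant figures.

L_1/L_2 = (R_1/R_2)²(T_1/T_2)⁴ = (0.750)² × (3.00)⁴ = 45.56.
F_1/F_2 = (L_1/L_2)/(d_1/d_2)² = 45.56 / (0.667)² = 102.4.

102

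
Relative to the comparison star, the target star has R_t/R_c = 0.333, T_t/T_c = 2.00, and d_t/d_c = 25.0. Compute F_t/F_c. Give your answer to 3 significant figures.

0.00284

L_t/L_c = (R_t/R_c)²(T_t/T_c)⁴ = (0.333)² × (2.00)⁴ = 1.774.
F_t/F_c = (L_t/L_c)/(d_t/d_c)² = 1.774 / (25.0)² = 0.002839.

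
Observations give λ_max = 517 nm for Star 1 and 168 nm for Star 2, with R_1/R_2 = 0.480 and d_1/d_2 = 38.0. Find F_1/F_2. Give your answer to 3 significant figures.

Wien's law: T_1/T_2 = λ_2/λ_1 = 168/517 = 0.3250.
L_1/L_2 = (R_1/R_2)²(T_1/T_2)⁴ = (0.480)²(0.3250)⁴ = 0.002569.
F_1/F_2 = (L_1/L_2)/(d_1/d_2)² = 0.002569/(38.0)² = 1.779×10^-6.

1.78×10^-6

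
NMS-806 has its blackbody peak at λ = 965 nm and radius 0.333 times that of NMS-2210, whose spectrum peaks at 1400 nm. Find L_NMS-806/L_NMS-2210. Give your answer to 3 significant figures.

Wien's law gives T ∝ 1/λ_max, so T_NMS-806/T_NMS-2210 = λ_NMS-2210/λ_NMS-806 = 1400/965 = 1.451.
Then L ∝ R²T⁴ gives L_NMS-806/L_NMS-2210 = (0.333)² × (1.451)⁴ = 0.1109 × 4.430 = 0.4912.

0.491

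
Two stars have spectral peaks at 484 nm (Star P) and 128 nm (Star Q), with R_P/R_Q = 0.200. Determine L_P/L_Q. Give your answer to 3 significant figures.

Wien's law gives T ∝ 1/λ_max, so T_P/T_Q = λ_Q/λ_P = 128/484 = 0.2645.
Then L ∝ R²T⁴ gives L_P/L_Q = (0.200)² × (0.2645)⁴ = 0.04000 × 0.004892 = 1.957×10^-4.

1.96×10^-4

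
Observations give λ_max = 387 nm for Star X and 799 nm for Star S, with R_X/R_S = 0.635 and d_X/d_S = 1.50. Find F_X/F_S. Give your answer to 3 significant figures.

3.26

Wien's law: T_X/T_S = λ_S/λ_X = 799/387 = 2.065.
L_X/L_S = (R_X/R_S)²(T_X/T_S)⁴ = (0.635)²(2.065)⁴ = 7.326.
F_X/F_S = (L_X/L_S)/(d_X/d_S)² = 7.326/(1.50)² = 3.256.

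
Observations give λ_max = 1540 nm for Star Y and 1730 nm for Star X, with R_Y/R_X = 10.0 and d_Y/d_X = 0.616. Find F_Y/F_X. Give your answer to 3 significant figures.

420

Wien's law: T_Y/T_X = λ_X/λ_Y = 1730/1540 = 1.123.
L_Y/L_X = (R_Y/R_X)²(T_Y/T_X)⁴ = (10.0)²(1.123)⁴ = 159.3.
F_Y/F_X = (L_Y/L_X)/(d_Y/d_X)² = 159.3/(0.616)² = 419.7.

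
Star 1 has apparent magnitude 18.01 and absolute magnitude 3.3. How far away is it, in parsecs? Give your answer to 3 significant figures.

m − M = 5 log₁₀(d/10 pc)
18.01 − (3.3) = 14.71 = 5 log₁₀(d/10)
d = 10 × 10^(14.71/5) = 10 × 10^2.942 = 8750 pc.

8.75×10^3 pc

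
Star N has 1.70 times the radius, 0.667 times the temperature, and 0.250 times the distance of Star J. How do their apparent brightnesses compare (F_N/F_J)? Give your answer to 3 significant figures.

L_N/L_J = (R_N/R_J)²(T_N/T_J)⁴ = (1.70)² × (0.667)⁴ = 0.5720.
F_N/F_J = (L_N/L_J)/(d_N/d_J)² = 0.5720 / (0.250)² = 9.152.

9.15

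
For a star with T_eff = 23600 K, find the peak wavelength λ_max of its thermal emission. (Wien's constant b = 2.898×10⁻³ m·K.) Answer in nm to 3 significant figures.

123 nm

λ_max = b/T = 2.898×10⁻³ / 23600 = 1.23×10^-7 m = 122.8 nm.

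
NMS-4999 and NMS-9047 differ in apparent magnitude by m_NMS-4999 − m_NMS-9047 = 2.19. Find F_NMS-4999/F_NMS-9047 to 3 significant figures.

0.133

F_NMS-4999/F_NMS-9047 = 10^(−(m_NMS-4999 − m_NMS-9047)/2.5) = 10^(-2.19/2.5) = 10^-0.876 = 0.1330.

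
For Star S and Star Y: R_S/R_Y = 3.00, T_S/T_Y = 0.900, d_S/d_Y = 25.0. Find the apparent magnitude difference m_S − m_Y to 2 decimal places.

L_S/L_Y = (3.00)²(0.900)⁴ = 5.905.
F_S/F_Y = (L_S/L_Y)/(d_S/d_Y)² = 5.905/625.0 = 0.009448.
m_S − m_Y = −2.5 log₁₀(0.009448) = 5.06.

5.06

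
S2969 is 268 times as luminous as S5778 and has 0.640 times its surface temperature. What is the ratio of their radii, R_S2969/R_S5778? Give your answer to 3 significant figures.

40.0

L ∝ R²T⁴ gives R ∝ √L / T², so
R_S2969/R_S5778 = √(268) / (0.640)² = 16.37 / 0.4096 = 39.97.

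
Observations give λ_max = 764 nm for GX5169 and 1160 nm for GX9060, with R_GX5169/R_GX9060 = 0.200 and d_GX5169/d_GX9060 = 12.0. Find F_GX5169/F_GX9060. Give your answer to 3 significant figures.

Wien's law: T_GX5169/T_GX9060 = λ_GX9060/λ_GX5169 = 1160/764 = 1.518.
L_GX5169/L_GX9060 = (R_GX5169/R_GX9060)²(T_GX5169/T_GX9060)⁴ = (0.200)²(1.518)⁴ = 0.2126.
F_GX5169/F_GX9060 = (L_GX5169/L_GX9060)/(d_GX5169/d_GX9060)² = 0.2126/(12.0)² = 0.001476.

0.00148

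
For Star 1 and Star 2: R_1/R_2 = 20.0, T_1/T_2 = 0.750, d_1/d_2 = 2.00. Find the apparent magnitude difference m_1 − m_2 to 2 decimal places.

-3.75

L_1/L_2 = (20.0)²(0.750)⁴ = 126.6.
F_1/F_2 = (L_1/L_2)/(d_1/d_2)² = 126.6/4.000 = 31.64.
m_1 − m_2 = −2.5 log₁₀(31.64) = -3.75.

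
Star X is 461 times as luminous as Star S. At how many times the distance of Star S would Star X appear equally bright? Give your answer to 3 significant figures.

21.5

Equal flux requires L_X/d_X² = L_S/d_S², so d_X/d_S = √(L_X/L_S)
= √(461) = 21.47.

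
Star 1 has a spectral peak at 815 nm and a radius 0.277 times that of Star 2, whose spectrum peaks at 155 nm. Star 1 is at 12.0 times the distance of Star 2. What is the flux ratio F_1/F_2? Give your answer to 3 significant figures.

Wien's law: T_1/T_2 = λ_2/λ_1 = 155/815 = 0.1902.
L_1/L_2 = (R_1/R_2)²(T_1/T_2)⁴ = (0.277)²(0.1902)⁴ = 1.004×10^-4.
F_1/F_2 = (L_1/L_2)/(d_1/d_2)² = 1.004×10^-4/(12.0)² = 6.971×10^-7.

6.97×10^-7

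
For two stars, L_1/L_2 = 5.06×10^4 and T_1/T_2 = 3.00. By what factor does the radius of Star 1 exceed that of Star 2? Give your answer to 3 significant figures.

L ∝ R²T⁴ gives R ∝ √L / T², so
R_1/R_2 = √(5.06×10^4) / (3.00)² = 224.9 / 9.000 = 24.99.

25.0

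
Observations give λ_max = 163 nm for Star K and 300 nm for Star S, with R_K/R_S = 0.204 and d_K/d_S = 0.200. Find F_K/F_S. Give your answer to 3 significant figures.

Wien's law: T_K/T_S = λ_S/λ_K = 300/163 = 1.840.
L_K/L_S = (R_K/R_S)²(T_K/T_S)⁴ = (0.204)²(1.840)⁴ = 0.4775.
F_K/F_S = (L_K/L_S)/(d_K/d_S)² = 0.4775/(0.200)² = 11.94.

11.9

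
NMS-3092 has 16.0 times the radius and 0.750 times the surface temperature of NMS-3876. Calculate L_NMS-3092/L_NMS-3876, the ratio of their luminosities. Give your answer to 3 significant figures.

From the Stefan–Boltzmann law, L ∝ R²T⁴, so
L_NMS-3092/L_NMS-3876 = (R_NMS-3092/R_NMS-3876)² (T_NMS-3092/T_NMS-3876)⁴ = (16.0)² × (0.750)⁴ = 256.0 × 0.3164 = 81.00.

81.0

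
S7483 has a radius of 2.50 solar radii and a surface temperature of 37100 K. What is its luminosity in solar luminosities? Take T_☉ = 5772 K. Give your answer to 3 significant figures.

L/L_☉ = (R/R_☉)² (T/T_☉)⁴ = (2.50)² × (37100/5772)⁴
       = 6.250 × (6.428)⁴ = 6.250 × 1707 = 1.067×10^4.

1.07×10^4 solar luminosities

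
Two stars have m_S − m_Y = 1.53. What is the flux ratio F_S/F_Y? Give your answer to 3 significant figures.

0.244

F_S/F_Y = 10^(−(m_S − m_Y)/2.5) = 10^(-1.53/2.5) = 10^-0.612 = 0.2443.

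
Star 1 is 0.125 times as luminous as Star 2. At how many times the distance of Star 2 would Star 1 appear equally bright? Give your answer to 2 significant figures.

Equal flux requires L_1/d_1² = L_2/d_2², so d_1/d_2 = √(L_1/L_2)
= √(0.125) = 0.3536.

0.35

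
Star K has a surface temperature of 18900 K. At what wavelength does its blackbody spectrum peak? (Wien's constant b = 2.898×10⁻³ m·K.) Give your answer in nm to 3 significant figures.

153 nm

λ_max = b/T = 2.898×10⁻³ / 18900 = 1.53×10^-7 m = 153.3 nm.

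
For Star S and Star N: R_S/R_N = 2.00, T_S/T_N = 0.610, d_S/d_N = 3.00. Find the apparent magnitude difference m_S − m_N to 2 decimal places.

3.03

L_S/L_N = (2.00)²(0.610)⁴ = 0.5538.
F_S/F_N = (L_S/L_N)/(d_S/d_N)² = 0.5538/9.000 = 0.06154.
m_S − m_N = −2.5 log₁₀(0.06154) = 3.03.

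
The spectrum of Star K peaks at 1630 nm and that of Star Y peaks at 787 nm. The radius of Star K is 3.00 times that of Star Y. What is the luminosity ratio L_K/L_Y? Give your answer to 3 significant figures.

0.489

Wien's law gives T ∝ 1/λ_max, so T_K/T_Y = λ_Y/λ_K = 787/1630 = 0.4828.
Then L ∝ R²T⁴ gives L_K/L_Y = (3.00)² × (0.4828)⁴ = 9.000 × 0.05434 = 0.4891.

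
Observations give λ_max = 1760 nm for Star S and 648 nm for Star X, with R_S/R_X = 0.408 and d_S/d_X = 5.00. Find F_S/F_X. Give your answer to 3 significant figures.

1.22×10^-4

Wien's law: T_S/T_X = λ_X/λ_S = 648/1760 = 0.3682.
L_S/L_X = (R_S/R_X)²(T_S/T_X)⁴ = (0.408)²(0.3682)⁴ = 0.003059.
F_S/F_X = (L_S/L_X)/(d_S/d_X)² = 0.003059/(5.00)² = 1.224×10^-4.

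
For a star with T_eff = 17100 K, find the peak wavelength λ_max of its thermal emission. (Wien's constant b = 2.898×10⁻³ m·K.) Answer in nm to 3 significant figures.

λ_max = b/T = 2.898×10⁻³ / 17100 = 1.69×10^-7 m = 169.5 nm.

169 nm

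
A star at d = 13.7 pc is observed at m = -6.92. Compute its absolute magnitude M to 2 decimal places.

M = m − 5 log₁₀(d/10 pc) = -6.92 − 5 log₁₀(13.7/10)
  = -6.92 − 5 × 0.137 = -6.92 − 0.68 = -7.60.

-7.60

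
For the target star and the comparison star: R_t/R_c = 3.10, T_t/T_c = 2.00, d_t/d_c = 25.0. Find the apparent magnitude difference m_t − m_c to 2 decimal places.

L_t/L_c = (3.10)²(2.00)⁴ = 153.8.
F_t/F_c = (L_t/L_c)/(d_t/d_c)² = 153.8/625.0 = 0.2460.
m_t − m_c = −2.5 log₁₀(0.2460) = 1.52.

1.52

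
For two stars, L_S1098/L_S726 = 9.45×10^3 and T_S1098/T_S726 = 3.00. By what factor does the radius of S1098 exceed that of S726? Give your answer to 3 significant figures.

10.8

L ∝ R²T⁴ gives R ∝ √L / T², so
R_S1098/R_S726 = √(9.45×10^3) / (3.00)² = 97.21 / 9.000 = 10.80.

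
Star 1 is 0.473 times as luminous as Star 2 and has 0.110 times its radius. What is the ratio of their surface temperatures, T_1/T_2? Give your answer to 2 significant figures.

L ∝ R²T⁴ gives T ∝ (L/R²)^(1/4), so
T_1/T_2 = (0.473 / 0.110²)^(1/4) = (39.09)^(1/4) = 2.500.

2.5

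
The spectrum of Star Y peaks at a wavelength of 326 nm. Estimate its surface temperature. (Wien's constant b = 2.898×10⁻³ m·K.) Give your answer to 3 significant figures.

T = b/λ_max = 2.898×10⁻³ / (326×10⁻⁹) = 8890 K.

8.89×10^3 K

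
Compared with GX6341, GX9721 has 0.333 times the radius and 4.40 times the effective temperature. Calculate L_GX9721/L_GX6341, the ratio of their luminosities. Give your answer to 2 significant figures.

42

From the Stefan–Boltzmann law, L ∝ R²T⁴, so
L_GX9721/L_GX6341 = (R_GX9721/R_GX6341)² (T_GX9721/T_GX6341)⁴ = (0.333)² × (4.40)⁴ = 0.1109 × 374.8 = 41.56.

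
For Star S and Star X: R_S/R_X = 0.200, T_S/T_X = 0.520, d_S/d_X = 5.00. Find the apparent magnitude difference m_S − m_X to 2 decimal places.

9.83

L_S/L_X = (0.200)²(0.520)⁴ = 0.002925.
F_S/F_X = (L_S/L_X)/(d_S/d_X)² = 0.002925/25.00 = 1.170×10^-4.
m_S − m_X = −2.5 log₁₀(1.170×10^-4) = 9.83.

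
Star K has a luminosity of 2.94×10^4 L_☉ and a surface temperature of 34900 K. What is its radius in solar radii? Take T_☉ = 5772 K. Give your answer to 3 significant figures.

4.69 solar radii

R/R_☉ = √(L/L_☉) / (T/T_☉)² = √(2.94×10^4) / (6.046)²
       = 171.5 / 36.56 = 4.690.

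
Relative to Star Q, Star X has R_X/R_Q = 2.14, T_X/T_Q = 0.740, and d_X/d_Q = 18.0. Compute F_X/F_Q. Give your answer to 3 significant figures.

0.00424

L_X/L_Q = (R_X/R_Q)²(T_X/T_Q)⁴ = (2.14)² × (0.740)⁴ = 1.373.
F_X/F_Q = (L_X/L_Q)/(d_X/d_Q)² = 1.373 / (18.0)² = 0.004238.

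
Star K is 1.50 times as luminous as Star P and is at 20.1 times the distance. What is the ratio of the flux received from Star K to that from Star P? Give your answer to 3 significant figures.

F = L/(4πd²), so F_K/F_P = (L_K/L_P) / (d_K/d_P)²
= 1.50 / (20.1)² = 1.50 / 404.0 = 0.003713.

0.00371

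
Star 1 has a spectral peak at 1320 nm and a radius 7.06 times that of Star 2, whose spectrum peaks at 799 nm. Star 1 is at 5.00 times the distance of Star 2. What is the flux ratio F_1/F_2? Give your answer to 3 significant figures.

0.268

Wien's law: T_1/T_2 = λ_2/λ_1 = 799/1320 = 0.6053.
L_1/L_2 = (R_1/R_2)²(T_1/T_2)⁴ = (7.06)²(0.6053)⁴ = 6.691.
F_1/F_2 = (L_1/L_2)/(d_1/d_2)² = 6.691/(5.00)² = 0.2676.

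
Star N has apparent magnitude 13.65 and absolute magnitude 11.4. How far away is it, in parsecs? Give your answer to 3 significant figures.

28.2 pc

m − M = 5 log₁₀(d/10 pc)
13.65 − (11.4) = 2.25 = 5 log₁₀(d/10)
d = 10 × 10^(2.25/5) = 10 × 10^0.450 = 28.18 pc.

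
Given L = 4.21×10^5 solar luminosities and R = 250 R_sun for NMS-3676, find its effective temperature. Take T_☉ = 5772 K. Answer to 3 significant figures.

T/T_☉ = (L/L_☉)^(1/4) / (R/R_☉)^(1/2)
T = 5772 × (4.21×10^5)^(1/4) / √(250) = 5772 × 25.47 / 15.81 = 9299 K.

9.30×10^3 K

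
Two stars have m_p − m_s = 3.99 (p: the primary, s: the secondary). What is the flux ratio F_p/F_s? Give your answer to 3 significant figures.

F_p/F_s = 10^(−(m_p − m_s)/2.5) = 10^(-3.99/2.5) = 10^-1.596 = 0.02535.

0.0254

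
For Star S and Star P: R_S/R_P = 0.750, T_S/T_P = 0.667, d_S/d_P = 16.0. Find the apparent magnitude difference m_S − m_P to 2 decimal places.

8.40

L_S/L_P = (0.750)²(0.667)⁴ = 0.1113.
F_S/F_P = (L_S/L_P)/(d_S/d_P)² = 0.1113/256.0 = 4.349×10^-4.
m_S − m_P = −2.5 log₁₀(4.349×10^-4) = 8.40.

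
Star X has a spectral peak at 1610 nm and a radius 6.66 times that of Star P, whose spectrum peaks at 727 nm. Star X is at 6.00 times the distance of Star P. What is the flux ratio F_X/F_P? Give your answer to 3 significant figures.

Wien's law: T_X/T_P = λ_P/λ_X = 727/1610 = 0.4516.
L_X/L_P = (R_X/R_P)²(T_X/T_P)⁴ = (6.66)²(0.4516)⁴ = 1.844.
F_X/F_P = (L_X/L_P)/(d_X/d_P)² = 1.844/(6.00)² = 0.05122.

0.0512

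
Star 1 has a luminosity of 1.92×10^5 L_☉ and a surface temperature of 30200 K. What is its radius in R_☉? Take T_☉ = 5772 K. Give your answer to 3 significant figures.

16.0 R_☉

R/R_☉ = √(L/L_☉) / (T/T_☉)² = √(1.92×10^5) / (5.232)²
       = 438.2 / 27.38 = 16.01.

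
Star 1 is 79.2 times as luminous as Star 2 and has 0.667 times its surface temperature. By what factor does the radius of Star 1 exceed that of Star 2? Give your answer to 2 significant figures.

L ∝ R²T⁴ gives R ∝ √L / T², so
R_1/R_2 = √(79.2) / (0.667)² = 8.899 / 0.4449 = 20.00.

20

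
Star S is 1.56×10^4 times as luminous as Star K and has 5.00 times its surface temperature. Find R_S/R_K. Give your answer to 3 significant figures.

L ∝ R²T⁴ gives R ∝ √L / T², so
R_S/R_K = √(1.56×10^4) / (5.00)² = 124.9 / 25.00 = 4.996.

5.00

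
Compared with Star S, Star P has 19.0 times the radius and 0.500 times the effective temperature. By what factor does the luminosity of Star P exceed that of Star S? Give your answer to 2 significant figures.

23

From the Stefan–Boltzmann law, L ∝ R²T⁴, so
L_P/L_S = (R_P/R_S)² (T_P/T_S)⁴ = (19.0)² × (0.500)⁴ = 361.0 × 0.06250 = 22.56.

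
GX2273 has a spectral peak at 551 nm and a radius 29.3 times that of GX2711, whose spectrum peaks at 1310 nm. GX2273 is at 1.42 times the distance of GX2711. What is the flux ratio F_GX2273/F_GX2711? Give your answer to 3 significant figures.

Wien's law: T_GX2273/T_GX2711 = λ_GX2711/λ_GX2273 = 1310/551 = 2.377.
L_GX2273/L_GX2711 = (R_GX2273/R_GX2711)²(T_GX2273/T_GX2711)⁴ = (29.3)²(2.377)⁴ = 2.743×10^4.
F_GX2273/F_GX2711 = (L_GX2273/L_GX2711)/(d_GX2273/d_GX2711)² = 2.743×10^4/(1.42)² = 1.360×10^4.

1.36×10^4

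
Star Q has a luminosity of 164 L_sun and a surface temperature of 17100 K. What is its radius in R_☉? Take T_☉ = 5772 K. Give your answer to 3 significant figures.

1.46 R_☉

R/R_☉ = √(L/L_☉) / (T/T_☉)² = √(164) / (2.963)²
       = 12.81 / 8.777 = 1.459.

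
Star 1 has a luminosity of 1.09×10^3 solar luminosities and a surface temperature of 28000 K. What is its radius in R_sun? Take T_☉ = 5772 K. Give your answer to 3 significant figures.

R/R_☉ = √(L/L_☉) / (T/T_☉)² = √(1.09×10^3) / (4.851)²
       = 33.02 / 23.53 = 1.403.

1.40 R_sun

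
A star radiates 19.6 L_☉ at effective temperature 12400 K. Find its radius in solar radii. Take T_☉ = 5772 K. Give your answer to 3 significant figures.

R/R_☉ = √(L/L_☉) / (T/T_☉)² = √(19.6) / (2.148)²
       = 4.427 / 4.615 = 0.9593.

0.959 solar radii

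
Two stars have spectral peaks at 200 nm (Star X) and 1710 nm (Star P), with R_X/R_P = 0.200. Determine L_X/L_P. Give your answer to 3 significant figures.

214

Wien's law gives T ∝ 1/λ_max, so T_X/T_P = λ_P/λ_X = 1710/200 = 8.550.
Then L ∝ R²T⁴ gives L_X/L_P = (0.200)² × (8.550)⁴ = 0.04000 × 5344 = 213.8.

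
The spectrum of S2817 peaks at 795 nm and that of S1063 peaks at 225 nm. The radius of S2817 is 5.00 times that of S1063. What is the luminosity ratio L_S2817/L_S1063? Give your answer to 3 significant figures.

0.160

Wien's law gives T ∝ 1/λ_max, so T_S2817/T_S1063 = λ_S1063/λ_S2817 = 225/795 = 0.2830.
Then L ∝ R²T⁴ gives L_S2817/L_S1063 = (5.00)² × (0.2830)⁴ = 25.00 × 0.006416 = 0.1604.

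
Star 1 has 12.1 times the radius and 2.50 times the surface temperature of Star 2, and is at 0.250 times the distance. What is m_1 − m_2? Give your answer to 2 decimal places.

L_1/L_2 = (12.1)²(2.50)⁴ = 5719.
F_1/F_2 = (L_1/L_2)/(d_1/d_2)² = 5719/0.06250 = 9.151×10^4.
m_1 − m_2 = −2.5 log₁₀(9.151×10^4) = -12.40.

-12.40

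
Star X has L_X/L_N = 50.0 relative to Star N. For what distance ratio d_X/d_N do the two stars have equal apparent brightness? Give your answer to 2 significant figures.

Equal flux requires L_X/d_X² = L_N/d_N², so d_X/d_N = √(L_X/L_N)
= √(50.0) = 7.071.

7.1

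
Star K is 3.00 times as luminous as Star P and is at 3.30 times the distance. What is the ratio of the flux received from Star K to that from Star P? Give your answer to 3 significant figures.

F = L/(4πd²), so F_K/F_P = (L_K/L_P) / (d_K/d_P)²
= 3.00 / (3.30)² = 3.00 / 10.89 = 0.2755.

0.275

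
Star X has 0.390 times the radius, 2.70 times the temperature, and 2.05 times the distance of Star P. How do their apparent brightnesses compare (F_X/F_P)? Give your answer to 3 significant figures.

1.92

L_X/L_P = (R_X/R_P)²(T_X/T_P)⁴ = (0.390)² × (2.70)⁴ = 8.083.
F_X/F_P = (L_X/L_P)/(d_X/d_P)² = 8.083 / (2.05)² = 1.923.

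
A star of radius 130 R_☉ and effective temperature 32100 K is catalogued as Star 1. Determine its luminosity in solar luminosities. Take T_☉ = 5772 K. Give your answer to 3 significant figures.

1.62×10^7 solar luminosities

L/L_☉ = (R/R_☉)² (T/T_☉)⁴ = (130)² × (32100/5772)⁴
       = 1.690×10^4 × (5.561)⁴ = 1.690×10^4 × 956.6 = 1.617×10^7.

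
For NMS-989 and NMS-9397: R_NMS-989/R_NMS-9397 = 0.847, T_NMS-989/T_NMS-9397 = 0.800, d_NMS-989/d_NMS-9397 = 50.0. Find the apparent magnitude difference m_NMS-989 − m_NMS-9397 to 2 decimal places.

9.82

L_NMS-989/L_NMS-9397 = (0.847)²(0.800)⁴ = 0.2939.
F_NMS-989/F_NMS-9397 = (L_NMS-989/L_NMS-9397)/(d_NMS-989/d_NMS-9397)² = 0.2939/2500 = 1.175×10^-4.
m_NMS-989 − m_NMS-9397 = −2.5 log₁₀(1.175×10^-4) = 9.82.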